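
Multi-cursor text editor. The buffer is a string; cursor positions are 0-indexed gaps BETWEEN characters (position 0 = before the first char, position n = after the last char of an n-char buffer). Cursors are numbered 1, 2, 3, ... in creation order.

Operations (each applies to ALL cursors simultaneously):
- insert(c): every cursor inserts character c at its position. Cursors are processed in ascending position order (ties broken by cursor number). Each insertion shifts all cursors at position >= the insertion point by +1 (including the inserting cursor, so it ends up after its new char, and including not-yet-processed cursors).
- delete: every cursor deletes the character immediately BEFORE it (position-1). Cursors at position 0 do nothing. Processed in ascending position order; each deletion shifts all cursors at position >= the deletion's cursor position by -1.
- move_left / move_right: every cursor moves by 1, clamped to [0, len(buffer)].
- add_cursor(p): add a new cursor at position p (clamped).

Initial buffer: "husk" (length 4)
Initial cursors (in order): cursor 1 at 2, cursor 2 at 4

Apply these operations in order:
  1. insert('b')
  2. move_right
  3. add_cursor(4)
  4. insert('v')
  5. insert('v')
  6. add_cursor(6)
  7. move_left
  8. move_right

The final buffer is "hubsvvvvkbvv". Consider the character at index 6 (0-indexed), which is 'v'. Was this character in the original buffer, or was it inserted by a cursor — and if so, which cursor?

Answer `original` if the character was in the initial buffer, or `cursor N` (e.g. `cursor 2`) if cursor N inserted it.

After op 1 (insert('b')): buffer="hubskb" (len 6), cursors c1@3 c2@6, authorship ..1..2
After op 2 (move_right): buffer="hubskb" (len 6), cursors c1@4 c2@6, authorship ..1..2
After op 3 (add_cursor(4)): buffer="hubskb" (len 6), cursors c1@4 c3@4 c2@6, authorship ..1..2
After op 4 (insert('v')): buffer="hubsvvkbv" (len 9), cursors c1@6 c3@6 c2@9, authorship ..1.13.22
After op 5 (insert('v')): buffer="hubsvvvvkbvv" (len 12), cursors c1@8 c3@8 c2@12, authorship ..1.1313.222
After op 6 (add_cursor(6)): buffer="hubsvvvvkbvv" (len 12), cursors c4@6 c1@8 c3@8 c2@12, authorship ..1.1313.222
After op 7 (move_left): buffer="hubsvvvvkbvv" (len 12), cursors c4@5 c1@7 c3@7 c2@11, authorship ..1.1313.222
After op 8 (move_right): buffer="hubsvvvvkbvv" (len 12), cursors c4@6 c1@8 c3@8 c2@12, authorship ..1.1313.222
Authorship (.=original, N=cursor N): . . 1 . 1 3 1 3 . 2 2 2
Index 6: author = 1

Answer: cursor 1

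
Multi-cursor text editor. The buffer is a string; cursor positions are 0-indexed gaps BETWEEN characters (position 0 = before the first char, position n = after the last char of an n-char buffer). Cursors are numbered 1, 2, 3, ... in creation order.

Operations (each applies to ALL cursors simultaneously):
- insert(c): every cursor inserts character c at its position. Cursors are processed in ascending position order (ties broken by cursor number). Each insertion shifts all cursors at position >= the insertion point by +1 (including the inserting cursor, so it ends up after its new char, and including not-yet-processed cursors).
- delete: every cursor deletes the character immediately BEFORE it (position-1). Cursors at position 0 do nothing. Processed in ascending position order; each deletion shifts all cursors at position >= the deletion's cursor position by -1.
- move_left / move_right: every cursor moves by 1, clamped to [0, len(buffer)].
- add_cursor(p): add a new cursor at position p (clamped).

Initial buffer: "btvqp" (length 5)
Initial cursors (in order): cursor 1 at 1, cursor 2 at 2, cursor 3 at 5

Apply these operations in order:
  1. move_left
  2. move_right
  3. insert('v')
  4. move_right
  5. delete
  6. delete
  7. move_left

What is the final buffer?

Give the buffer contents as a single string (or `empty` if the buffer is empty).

Answer: bq

Derivation:
After op 1 (move_left): buffer="btvqp" (len 5), cursors c1@0 c2@1 c3@4, authorship .....
After op 2 (move_right): buffer="btvqp" (len 5), cursors c1@1 c2@2 c3@5, authorship .....
After op 3 (insert('v')): buffer="bvtvvqpv" (len 8), cursors c1@2 c2@4 c3@8, authorship .1.2...3
After op 4 (move_right): buffer="bvtvvqpv" (len 8), cursors c1@3 c2@5 c3@8, authorship .1.2...3
After op 5 (delete): buffer="bvvqp" (len 5), cursors c1@2 c2@3 c3@5, authorship .12..
After op 6 (delete): buffer="bq" (len 2), cursors c1@1 c2@1 c3@2, authorship ..
After op 7 (move_left): buffer="bq" (len 2), cursors c1@0 c2@0 c3@1, authorship ..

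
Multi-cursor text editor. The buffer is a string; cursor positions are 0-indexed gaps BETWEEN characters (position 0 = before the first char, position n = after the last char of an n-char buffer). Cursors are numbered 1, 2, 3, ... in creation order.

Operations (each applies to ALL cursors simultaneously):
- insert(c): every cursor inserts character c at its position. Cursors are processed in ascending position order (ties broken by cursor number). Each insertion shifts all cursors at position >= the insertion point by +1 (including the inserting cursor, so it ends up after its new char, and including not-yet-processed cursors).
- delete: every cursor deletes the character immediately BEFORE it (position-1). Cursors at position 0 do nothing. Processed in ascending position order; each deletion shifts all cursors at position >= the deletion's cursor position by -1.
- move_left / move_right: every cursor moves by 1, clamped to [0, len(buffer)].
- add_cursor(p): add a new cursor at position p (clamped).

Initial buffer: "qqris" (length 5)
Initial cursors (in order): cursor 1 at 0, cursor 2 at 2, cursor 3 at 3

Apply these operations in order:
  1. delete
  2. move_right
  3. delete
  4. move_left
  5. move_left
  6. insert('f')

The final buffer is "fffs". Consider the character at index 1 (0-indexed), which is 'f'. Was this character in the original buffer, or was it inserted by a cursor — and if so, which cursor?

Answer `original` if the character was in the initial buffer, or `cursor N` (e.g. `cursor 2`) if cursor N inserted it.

After op 1 (delete): buffer="qis" (len 3), cursors c1@0 c2@1 c3@1, authorship ...
After op 2 (move_right): buffer="qis" (len 3), cursors c1@1 c2@2 c3@2, authorship ...
After op 3 (delete): buffer="s" (len 1), cursors c1@0 c2@0 c3@0, authorship .
After op 4 (move_left): buffer="s" (len 1), cursors c1@0 c2@0 c3@0, authorship .
After op 5 (move_left): buffer="s" (len 1), cursors c1@0 c2@0 c3@0, authorship .
After op 6 (insert('f')): buffer="fffs" (len 4), cursors c1@3 c2@3 c3@3, authorship 123.
Authorship (.=original, N=cursor N): 1 2 3 .
Index 1: author = 2

Answer: cursor 2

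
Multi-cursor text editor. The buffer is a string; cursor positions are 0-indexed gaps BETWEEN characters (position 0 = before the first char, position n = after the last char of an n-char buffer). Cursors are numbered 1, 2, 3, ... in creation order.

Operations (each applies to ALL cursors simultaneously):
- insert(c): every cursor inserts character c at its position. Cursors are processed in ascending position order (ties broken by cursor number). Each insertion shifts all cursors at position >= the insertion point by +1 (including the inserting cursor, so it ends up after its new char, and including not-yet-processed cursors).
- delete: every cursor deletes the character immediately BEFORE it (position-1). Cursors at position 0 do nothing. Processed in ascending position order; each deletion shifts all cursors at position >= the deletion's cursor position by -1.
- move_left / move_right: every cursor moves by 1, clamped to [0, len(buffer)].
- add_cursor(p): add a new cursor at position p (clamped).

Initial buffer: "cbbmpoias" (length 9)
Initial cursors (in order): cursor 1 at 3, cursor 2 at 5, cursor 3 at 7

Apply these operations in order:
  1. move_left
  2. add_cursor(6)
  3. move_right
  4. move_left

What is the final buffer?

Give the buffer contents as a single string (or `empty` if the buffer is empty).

After op 1 (move_left): buffer="cbbmpoias" (len 9), cursors c1@2 c2@4 c3@6, authorship .........
After op 2 (add_cursor(6)): buffer="cbbmpoias" (len 9), cursors c1@2 c2@4 c3@6 c4@6, authorship .........
After op 3 (move_right): buffer="cbbmpoias" (len 9), cursors c1@3 c2@5 c3@7 c4@7, authorship .........
After op 4 (move_left): buffer="cbbmpoias" (len 9), cursors c1@2 c2@4 c3@6 c4@6, authorship .........

Answer: cbbmpoias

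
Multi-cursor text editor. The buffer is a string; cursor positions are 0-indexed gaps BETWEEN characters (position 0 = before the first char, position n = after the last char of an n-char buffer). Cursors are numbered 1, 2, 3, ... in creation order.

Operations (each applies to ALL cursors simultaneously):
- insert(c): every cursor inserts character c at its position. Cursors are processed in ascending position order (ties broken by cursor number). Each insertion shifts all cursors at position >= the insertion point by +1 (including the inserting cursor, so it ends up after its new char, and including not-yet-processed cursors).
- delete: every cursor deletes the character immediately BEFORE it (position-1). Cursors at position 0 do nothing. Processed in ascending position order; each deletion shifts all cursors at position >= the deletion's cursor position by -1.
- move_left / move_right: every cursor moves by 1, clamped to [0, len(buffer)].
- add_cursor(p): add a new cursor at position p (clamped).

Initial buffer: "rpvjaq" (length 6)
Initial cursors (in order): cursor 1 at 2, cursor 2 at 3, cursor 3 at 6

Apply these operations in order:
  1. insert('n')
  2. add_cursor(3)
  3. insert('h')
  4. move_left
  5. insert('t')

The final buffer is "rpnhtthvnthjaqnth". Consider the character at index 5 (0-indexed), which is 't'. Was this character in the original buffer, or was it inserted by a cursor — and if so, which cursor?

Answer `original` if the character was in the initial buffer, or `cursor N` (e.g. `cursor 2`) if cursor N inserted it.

Answer: cursor 4

Derivation:
After op 1 (insert('n')): buffer="rpnvnjaqn" (len 9), cursors c1@3 c2@5 c3@9, authorship ..1.2...3
After op 2 (add_cursor(3)): buffer="rpnvnjaqn" (len 9), cursors c1@3 c4@3 c2@5 c3@9, authorship ..1.2...3
After op 3 (insert('h')): buffer="rpnhhvnhjaqnh" (len 13), cursors c1@5 c4@5 c2@8 c3@13, authorship ..114.22...33
After op 4 (move_left): buffer="rpnhhvnhjaqnh" (len 13), cursors c1@4 c4@4 c2@7 c3@12, authorship ..114.22...33
After op 5 (insert('t')): buffer="rpnhtthvnthjaqnth" (len 17), cursors c1@6 c4@6 c2@10 c3@16, authorship ..11144.222...333
Authorship (.=original, N=cursor N): . . 1 1 1 4 4 . 2 2 2 . . . 3 3 3
Index 5: author = 4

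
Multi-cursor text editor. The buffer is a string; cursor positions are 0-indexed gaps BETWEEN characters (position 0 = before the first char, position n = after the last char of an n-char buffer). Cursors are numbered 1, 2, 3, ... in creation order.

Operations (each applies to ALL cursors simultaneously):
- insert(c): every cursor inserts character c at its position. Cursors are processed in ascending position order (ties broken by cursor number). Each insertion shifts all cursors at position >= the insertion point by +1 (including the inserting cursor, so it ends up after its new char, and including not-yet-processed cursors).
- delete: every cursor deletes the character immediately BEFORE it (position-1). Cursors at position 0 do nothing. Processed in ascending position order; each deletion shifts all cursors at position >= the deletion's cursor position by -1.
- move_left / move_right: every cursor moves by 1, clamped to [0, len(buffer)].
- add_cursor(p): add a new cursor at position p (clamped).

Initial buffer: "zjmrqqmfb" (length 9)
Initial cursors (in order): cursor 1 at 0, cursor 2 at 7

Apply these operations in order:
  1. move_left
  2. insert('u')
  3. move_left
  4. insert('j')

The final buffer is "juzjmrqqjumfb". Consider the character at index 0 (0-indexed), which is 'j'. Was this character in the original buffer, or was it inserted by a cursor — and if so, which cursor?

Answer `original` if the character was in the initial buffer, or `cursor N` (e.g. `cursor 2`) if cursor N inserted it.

After op 1 (move_left): buffer="zjmrqqmfb" (len 9), cursors c1@0 c2@6, authorship .........
After op 2 (insert('u')): buffer="uzjmrqqumfb" (len 11), cursors c1@1 c2@8, authorship 1......2...
After op 3 (move_left): buffer="uzjmrqqumfb" (len 11), cursors c1@0 c2@7, authorship 1......2...
After op 4 (insert('j')): buffer="juzjmrqqjumfb" (len 13), cursors c1@1 c2@9, authorship 11......22...
Authorship (.=original, N=cursor N): 1 1 . . . . . . 2 2 . . .
Index 0: author = 1

Answer: cursor 1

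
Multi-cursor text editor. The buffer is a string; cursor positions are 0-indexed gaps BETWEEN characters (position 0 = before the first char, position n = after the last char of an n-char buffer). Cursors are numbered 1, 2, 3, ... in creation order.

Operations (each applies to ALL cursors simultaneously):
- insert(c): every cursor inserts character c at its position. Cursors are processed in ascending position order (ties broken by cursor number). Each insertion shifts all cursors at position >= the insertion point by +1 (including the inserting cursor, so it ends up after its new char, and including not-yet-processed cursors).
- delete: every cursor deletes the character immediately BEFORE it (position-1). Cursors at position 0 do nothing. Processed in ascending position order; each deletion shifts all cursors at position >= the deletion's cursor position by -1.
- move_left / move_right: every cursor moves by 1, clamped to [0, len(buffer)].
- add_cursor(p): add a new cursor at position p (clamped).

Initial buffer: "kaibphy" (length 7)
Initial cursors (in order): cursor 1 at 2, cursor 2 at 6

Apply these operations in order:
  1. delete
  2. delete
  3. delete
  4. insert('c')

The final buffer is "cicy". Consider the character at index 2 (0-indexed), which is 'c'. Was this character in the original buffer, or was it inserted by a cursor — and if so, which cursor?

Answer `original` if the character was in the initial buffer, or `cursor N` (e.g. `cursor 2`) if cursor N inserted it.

Answer: cursor 2

Derivation:
After op 1 (delete): buffer="kibpy" (len 5), cursors c1@1 c2@4, authorship .....
After op 2 (delete): buffer="iby" (len 3), cursors c1@0 c2@2, authorship ...
After op 3 (delete): buffer="iy" (len 2), cursors c1@0 c2@1, authorship ..
After op 4 (insert('c')): buffer="cicy" (len 4), cursors c1@1 c2@3, authorship 1.2.
Authorship (.=original, N=cursor N): 1 . 2 .
Index 2: author = 2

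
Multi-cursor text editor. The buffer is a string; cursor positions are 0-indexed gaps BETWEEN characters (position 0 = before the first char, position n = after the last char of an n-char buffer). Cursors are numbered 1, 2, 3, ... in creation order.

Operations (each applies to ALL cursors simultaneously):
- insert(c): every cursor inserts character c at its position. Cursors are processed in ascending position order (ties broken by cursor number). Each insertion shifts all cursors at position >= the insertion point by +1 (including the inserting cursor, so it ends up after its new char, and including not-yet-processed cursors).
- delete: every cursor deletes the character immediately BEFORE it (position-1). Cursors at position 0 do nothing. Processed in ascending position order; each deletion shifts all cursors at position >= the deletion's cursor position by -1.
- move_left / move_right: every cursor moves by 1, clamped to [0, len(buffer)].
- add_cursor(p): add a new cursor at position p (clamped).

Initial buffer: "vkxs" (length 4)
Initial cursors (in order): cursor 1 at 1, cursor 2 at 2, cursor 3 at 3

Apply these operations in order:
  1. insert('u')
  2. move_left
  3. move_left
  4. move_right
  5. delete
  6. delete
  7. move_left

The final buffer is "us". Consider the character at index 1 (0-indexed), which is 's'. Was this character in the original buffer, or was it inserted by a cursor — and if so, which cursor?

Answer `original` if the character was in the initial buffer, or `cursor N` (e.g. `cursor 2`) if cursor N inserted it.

After op 1 (insert('u')): buffer="vukuxus" (len 7), cursors c1@2 c2@4 c3@6, authorship .1.2.3.
After op 2 (move_left): buffer="vukuxus" (len 7), cursors c1@1 c2@3 c3@5, authorship .1.2.3.
After op 3 (move_left): buffer="vukuxus" (len 7), cursors c1@0 c2@2 c3@4, authorship .1.2.3.
After op 4 (move_right): buffer="vukuxus" (len 7), cursors c1@1 c2@3 c3@5, authorship .1.2.3.
After op 5 (delete): buffer="uuus" (len 4), cursors c1@0 c2@1 c3@2, authorship 123.
After op 6 (delete): buffer="us" (len 2), cursors c1@0 c2@0 c3@0, authorship 3.
After op 7 (move_left): buffer="us" (len 2), cursors c1@0 c2@0 c3@0, authorship 3.
Authorship (.=original, N=cursor N): 3 .
Index 1: author = original

Answer: original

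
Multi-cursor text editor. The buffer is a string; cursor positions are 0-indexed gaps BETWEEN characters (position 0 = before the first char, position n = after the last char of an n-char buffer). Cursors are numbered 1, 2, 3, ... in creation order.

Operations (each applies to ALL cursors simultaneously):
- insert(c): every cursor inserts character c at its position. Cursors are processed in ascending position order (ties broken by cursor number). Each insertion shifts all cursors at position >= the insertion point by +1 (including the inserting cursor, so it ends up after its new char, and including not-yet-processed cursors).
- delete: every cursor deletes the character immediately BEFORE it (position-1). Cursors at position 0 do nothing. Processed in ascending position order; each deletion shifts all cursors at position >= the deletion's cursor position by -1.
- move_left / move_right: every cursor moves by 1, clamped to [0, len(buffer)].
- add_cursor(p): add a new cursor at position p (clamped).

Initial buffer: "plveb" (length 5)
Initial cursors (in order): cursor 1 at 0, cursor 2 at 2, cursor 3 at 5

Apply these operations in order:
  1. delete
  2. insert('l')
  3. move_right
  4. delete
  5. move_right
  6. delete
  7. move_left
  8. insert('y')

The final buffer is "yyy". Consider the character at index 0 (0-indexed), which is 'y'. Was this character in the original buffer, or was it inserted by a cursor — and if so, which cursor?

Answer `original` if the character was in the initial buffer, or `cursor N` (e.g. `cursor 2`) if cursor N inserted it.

Answer: cursor 1

Derivation:
After op 1 (delete): buffer="pve" (len 3), cursors c1@0 c2@1 c3@3, authorship ...
After op 2 (insert('l')): buffer="lplvel" (len 6), cursors c1@1 c2@3 c3@6, authorship 1.2..3
After op 3 (move_right): buffer="lplvel" (len 6), cursors c1@2 c2@4 c3@6, authorship 1.2..3
After op 4 (delete): buffer="lle" (len 3), cursors c1@1 c2@2 c3@3, authorship 12.
After op 5 (move_right): buffer="lle" (len 3), cursors c1@2 c2@3 c3@3, authorship 12.
After op 6 (delete): buffer="" (len 0), cursors c1@0 c2@0 c3@0, authorship 
After op 7 (move_left): buffer="" (len 0), cursors c1@0 c2@0 c3@0, authorship 
After op 8 (insert('y')): buffer="yyy" (len 3), cursors c1@3 c2@3 c3@3, authorship 123
Authorship (.=original, N=cursor N): 1 2 3
Index 0: author = 1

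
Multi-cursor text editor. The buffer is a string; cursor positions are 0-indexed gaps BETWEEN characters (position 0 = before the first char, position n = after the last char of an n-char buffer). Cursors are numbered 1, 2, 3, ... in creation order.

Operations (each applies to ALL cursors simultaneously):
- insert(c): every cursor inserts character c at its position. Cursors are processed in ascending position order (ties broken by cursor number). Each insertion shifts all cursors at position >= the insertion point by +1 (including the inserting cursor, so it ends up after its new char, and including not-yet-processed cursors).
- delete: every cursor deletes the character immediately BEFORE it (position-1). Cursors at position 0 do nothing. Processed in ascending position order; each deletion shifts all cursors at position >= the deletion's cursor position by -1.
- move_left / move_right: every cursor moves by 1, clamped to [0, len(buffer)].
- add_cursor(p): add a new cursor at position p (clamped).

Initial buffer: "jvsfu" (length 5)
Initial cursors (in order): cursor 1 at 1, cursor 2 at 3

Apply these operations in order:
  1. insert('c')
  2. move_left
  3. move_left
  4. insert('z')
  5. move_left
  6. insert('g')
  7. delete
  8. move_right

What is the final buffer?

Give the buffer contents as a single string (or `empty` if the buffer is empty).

After op 1 (insert('c')): buffer="jcvscfu" (len 7), cursors c1@2 c2@5, authorship .1..2..
After op 2 (move_left): buffer="jcvscfu" (len 7), cursors c1@1 c2@4, authorship .1..2..
After op 3 (move_left): buffer="jcvscfu" (len 7), cursors c1@0 c2@3, authorship .1..2..
After op 4 (insert('z')): buffer="zjcvzscfu" (len 9), cursors c1@1 c2@5, authorship 1.1.2.2..
After op 5 (move_left): buffer="zjcvzscfu" (len 9), cursors c1@0 c2@4, authorship 1.1.2.2..
After op 6 (insert('g')): buffer="gzjcvgzscfu" (len 11), cursors c1@1 c2@6, authorship 11.1.22.2..
After op 7 (delete): buffer="zjcvzscfu" (len 9), cursors c1@0 c2@4, authorship 1.1.2.2..
After op 8 (move_right): buffer="zjcvzscfu" (len 9), cursors c1@1 c2@5, authorship 1.1.2.2..

Answer: zjcvzscfu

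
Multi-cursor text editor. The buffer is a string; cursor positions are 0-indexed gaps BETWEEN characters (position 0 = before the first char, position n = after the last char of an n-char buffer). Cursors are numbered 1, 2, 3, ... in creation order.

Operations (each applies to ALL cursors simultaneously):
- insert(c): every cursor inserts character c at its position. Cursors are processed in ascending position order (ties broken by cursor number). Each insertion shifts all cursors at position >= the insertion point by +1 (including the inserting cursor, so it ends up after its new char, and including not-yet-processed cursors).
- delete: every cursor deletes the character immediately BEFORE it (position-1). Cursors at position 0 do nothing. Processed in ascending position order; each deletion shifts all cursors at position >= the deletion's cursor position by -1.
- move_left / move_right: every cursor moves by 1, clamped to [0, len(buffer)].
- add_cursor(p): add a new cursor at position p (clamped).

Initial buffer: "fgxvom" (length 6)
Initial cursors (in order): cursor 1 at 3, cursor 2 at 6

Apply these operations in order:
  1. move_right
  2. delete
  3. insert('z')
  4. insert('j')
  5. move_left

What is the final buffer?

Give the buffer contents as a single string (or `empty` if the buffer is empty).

Answer: fgxzjozj

Derivation:
After op 1 (move_right): buffer="fgxvom" (len 6), cursors c1@4 c2@6, authorship ......
After op 2 (delete): buffer="fgxo" (len 4), cursors c1@3 c2@4, authorship ....
After op 3 (insert('z')): buffer="fgxzoz" (len 6), cursors c1@4 c2@6, authorship ...1.2
After op 4 (insert('j')): buffer="fgxzjozj" (len 8), cursors c1@5 c2@8, authorship ...11.22
After op 5 (move_left): buffer="fgxzjozj" (len 8), cursors c1@4 c2@7, authorship ...11.22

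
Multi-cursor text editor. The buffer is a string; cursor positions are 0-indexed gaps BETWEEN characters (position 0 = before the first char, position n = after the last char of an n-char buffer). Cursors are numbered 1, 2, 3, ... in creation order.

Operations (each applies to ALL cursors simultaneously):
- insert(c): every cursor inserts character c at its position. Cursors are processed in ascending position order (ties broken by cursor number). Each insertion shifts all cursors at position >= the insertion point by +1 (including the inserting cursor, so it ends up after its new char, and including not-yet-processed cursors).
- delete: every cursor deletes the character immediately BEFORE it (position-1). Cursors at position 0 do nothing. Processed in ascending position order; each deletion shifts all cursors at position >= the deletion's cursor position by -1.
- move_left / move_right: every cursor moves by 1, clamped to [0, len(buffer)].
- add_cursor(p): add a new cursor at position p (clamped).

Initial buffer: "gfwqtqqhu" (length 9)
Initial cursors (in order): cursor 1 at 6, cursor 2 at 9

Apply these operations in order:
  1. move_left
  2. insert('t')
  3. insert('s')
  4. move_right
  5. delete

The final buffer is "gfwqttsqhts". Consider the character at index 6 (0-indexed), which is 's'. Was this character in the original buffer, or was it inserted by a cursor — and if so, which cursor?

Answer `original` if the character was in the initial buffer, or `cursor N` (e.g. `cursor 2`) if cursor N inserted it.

After op 1 (move_left): buffer="gfwqtqqhu" (len 9), cursors c1@5 c2@8, authorship .........
After op 2 (insert('t')): buffer="gfwqttqqhtu" (len 11), cursors c1@6 c2@10, authorship .....1...2.
After op 3 (insert('s')): buffer="gfwqttsqqhtsu" (len 13), cursors c1@7 c2@12, authorship .....11...22.
After op 4 (move_right): buffer="gfwqttsqqhtsu" (len 13), cursors c1@8 c2@13, authorship .....11...22.
After op 5 (delete): buffer="gfwqttsqhts" (len 11), cursors c1@7 c2@11, authorship .....11..22
Authorship (.=original, N=cursor N): . . . . . 1 1 . . 2 2
Index 6: author = 1

Answer: cursor 1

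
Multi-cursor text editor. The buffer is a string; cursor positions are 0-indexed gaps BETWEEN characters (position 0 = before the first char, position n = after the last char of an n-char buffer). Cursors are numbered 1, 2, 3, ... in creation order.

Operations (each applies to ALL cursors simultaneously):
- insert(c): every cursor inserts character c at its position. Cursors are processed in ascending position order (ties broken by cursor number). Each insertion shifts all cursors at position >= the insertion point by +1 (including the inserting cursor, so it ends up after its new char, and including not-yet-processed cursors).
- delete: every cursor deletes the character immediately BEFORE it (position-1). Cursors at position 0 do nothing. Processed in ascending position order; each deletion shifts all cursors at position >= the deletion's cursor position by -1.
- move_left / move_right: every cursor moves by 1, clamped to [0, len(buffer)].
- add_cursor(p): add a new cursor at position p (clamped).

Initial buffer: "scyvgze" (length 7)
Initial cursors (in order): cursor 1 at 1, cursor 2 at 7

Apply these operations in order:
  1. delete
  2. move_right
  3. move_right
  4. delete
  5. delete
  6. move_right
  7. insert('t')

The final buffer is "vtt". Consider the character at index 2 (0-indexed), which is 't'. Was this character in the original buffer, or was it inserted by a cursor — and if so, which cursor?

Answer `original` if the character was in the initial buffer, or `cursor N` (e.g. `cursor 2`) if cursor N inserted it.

Answer: cursor 2

Derivation:
After op 1 (delete): buffer="cyvgz" (len 5), cursors c1@0 c2@5, authorship .....
After op 2 (move_right): buffer="cyvgz" (len 5), cursors c1@1 c2@5, authorship .....
After op 3 (move_right): buffer="cyvgz" (len 5), cursors c1@2 c2@5, authorship .....
After op 4 (delete): buffer="cvg" (len 3), cursors c1@1 c2@3, authorship ...
After op 5 (delete): buffer="v" (len 1), cursors c1@0 c2@1, authorship .
After op 6 (move_right): buffer="v" (len 1), cursors c1@1 c2@1, authorship .
After op 7 (insert('t')): buffer="vtt" (len 3), cursors c1@3 c2@3, authorship .12
Authorship (.=original, N=cursor N): . 1 2
Index 2: author = 2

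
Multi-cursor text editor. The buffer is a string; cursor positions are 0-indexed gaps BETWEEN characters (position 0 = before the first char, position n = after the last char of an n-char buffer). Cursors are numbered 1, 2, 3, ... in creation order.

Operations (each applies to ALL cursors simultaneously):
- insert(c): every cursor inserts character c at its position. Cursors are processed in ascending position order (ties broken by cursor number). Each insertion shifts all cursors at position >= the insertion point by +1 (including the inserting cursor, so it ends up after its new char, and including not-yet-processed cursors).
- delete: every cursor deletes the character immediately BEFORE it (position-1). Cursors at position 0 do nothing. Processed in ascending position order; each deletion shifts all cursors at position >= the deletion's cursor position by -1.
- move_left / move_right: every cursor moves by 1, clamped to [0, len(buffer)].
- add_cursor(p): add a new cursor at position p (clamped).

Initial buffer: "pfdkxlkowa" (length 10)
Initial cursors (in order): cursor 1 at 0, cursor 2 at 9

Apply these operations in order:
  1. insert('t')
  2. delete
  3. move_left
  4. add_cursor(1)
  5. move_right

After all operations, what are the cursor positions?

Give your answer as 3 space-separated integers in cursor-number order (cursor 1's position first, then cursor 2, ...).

Answer: 1 9 2

Derivation:
After op 1 (insert('t')): buffer="tpfdkxlkowta" (len 12), cursors c1@1 c2@11, authorship 1.........2.
After op 2 (delete): buffer="pfdkxlkowa" (len 10), cursors c1@0 c2@9, authorship ..........
After op 3 (move_left): buffer="pfdkxlkowa" (len 10), cursors c1@0 c2@8, authorship ..........
After op 4 (add_cursor(1)): buffer="pfdkxlkowa" (len 10), cursors c1@0 c3@1 c2@8, authorship ..........
After op 5 (move_right): buffer="pfdkxlkowa" (len 10), cursors c1@1 c3@2 c2@9, authorship ..........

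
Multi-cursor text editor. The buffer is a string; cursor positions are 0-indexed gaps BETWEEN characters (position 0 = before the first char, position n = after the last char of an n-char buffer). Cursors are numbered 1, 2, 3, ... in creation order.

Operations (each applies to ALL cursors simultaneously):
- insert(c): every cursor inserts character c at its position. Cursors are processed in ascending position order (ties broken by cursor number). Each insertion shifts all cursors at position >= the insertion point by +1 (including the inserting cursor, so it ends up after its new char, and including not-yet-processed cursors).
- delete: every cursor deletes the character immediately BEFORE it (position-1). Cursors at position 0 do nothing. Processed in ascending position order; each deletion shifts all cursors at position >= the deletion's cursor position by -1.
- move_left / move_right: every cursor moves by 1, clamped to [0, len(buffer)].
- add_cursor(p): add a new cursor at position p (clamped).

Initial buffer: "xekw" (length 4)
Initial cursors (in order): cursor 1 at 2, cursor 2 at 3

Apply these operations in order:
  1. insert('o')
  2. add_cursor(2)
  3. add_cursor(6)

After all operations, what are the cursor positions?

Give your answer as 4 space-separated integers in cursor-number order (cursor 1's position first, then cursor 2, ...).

After op 1 (insert('o')): buffer="xeokow" (len 6), cursors c1@3 c2@5, authorship ..1.2.
After op 2 (add_cursor(2)): buffer="xeokow" (len 6), cursors c3@2 c1@3 c2@5, authorship ..1.2.
After op 3 (add_cursor(6)): buffer="xeokow" (len 6), cursors c3@2 c1@3 c2@5 c4@6, authorship ..1.2.

Answer: 3 5 2 6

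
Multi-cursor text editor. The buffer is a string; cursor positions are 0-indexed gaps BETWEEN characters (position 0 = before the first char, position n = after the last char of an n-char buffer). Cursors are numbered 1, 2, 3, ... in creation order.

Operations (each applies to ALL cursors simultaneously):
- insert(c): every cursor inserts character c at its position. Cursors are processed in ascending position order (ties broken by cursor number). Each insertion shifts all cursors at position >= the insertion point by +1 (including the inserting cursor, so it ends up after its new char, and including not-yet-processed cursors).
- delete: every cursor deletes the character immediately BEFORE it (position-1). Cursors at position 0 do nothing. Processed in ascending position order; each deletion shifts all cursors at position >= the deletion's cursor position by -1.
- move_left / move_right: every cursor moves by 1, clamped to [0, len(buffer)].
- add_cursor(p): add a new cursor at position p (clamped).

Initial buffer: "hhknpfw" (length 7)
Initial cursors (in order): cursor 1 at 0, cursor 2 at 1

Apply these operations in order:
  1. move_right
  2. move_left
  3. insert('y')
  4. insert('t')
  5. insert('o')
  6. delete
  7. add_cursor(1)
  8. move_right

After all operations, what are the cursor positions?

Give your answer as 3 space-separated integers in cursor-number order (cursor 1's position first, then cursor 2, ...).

Answer: 3 6 2

Derivation:
After op 1 (move_right): buffer="hhknpfw" (len 7), cursors c1@1 c2@2, authorship .......
After op 2 (move_left): buffer="hhknpfw" (len 7), cursors c1@0 c2@1, authorship .......
After op 3 (insert('y')): buffer="yhyhknpfw" (len 9), cursors c1@1 c2@3, authorship 1.2......
After op 4 (insert('t')): buffer="ythythknpfw" (len 11), cursors c1@2 c2@5, authorship 11.22......
After op 5 (insert('o')): buffer="ytohytohknpfw" (len 13), cursors c1@3 c2@7, authorship 111.222......
After op 6 (delete): buffer="ythythknpfw" (len 11), cursors c1@2 c2@5, authorship 11.22......
After op 7 (add_cursor(1)): buffer="ythythknpfw" (len 11), cursors c3@1 c1@2 c2@5, authorship 11.22......
After op 8 (move_right): buffer="ythythknpfw" (len 11), cursors c3@2 c1@3 c2@6, authorship 11.22......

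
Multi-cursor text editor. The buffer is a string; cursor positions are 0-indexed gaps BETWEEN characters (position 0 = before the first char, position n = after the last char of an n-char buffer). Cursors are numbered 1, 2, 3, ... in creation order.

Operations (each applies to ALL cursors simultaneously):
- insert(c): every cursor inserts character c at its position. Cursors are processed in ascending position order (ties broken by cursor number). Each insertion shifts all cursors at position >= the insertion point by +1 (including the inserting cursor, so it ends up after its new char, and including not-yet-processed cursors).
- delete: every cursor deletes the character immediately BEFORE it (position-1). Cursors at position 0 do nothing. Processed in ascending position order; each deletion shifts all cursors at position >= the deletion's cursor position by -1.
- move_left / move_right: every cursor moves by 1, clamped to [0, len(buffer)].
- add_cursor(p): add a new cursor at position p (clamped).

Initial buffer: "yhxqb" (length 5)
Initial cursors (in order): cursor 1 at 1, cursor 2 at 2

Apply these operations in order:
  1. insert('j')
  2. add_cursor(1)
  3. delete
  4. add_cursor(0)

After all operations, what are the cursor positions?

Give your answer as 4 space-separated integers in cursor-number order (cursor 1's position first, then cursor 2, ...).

After op 1 (insert('j')): buffer="yjhjxqb" (len 7), cursors c1@2 c2@4, authorship .1.2...
After op 2 (add_cursor(1)): buffer="yjhjxqb" (len 7), cursors c3@1 c1@2 c2@4, authorship .1.2...
After op 3 (delete): buffer="hxqb" (len 4), cursors c1@0 c3@0 c2@1, authorship ....
After op 4 (add_cursor(0)): buffer="hxqb" (len 4), cursors c1@0 c3@0 c4@0 c2@1, authorship ....

Answer: 0 1 0 0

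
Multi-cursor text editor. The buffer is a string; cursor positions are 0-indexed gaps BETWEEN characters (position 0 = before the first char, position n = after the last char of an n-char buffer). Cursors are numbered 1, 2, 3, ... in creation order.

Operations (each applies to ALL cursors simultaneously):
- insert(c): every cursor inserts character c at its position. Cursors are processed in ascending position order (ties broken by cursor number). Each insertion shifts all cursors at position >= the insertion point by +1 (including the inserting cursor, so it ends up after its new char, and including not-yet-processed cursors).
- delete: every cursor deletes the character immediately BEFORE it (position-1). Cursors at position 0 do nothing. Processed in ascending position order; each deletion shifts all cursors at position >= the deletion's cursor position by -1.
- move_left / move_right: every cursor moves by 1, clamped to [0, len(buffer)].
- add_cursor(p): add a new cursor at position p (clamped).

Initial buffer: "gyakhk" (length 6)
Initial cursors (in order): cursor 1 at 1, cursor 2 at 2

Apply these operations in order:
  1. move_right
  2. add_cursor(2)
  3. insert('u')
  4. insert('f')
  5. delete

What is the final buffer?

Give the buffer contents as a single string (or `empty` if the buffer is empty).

Answer: gyuuaukhk

Derivation:
After op 1 (move_right): buffer="gyakhk" (len 6), cursors c1@2 c2@3, authorship ......
After op 2 (add_cursor(2)): buffer="gyakhk" (len 6), cursors c1@2 c3@2 c2@3, authorship ......
After op 3 (insert('u')): buffer="gyuuaukhk" (len 9), cursors c1@4 c3@4 c2@6, authorship ..13.2...
After op 4 (insert('f')): buffer="gyuuffaufkhk" (len 12), cursors c1@6 c3@6 c2@9, authorship ..1313.22...
After op 5 (delete): buffer="gyuuaukhk" (len 9), cursors c1@4 c3@4 c2@6, authorship ..13.2...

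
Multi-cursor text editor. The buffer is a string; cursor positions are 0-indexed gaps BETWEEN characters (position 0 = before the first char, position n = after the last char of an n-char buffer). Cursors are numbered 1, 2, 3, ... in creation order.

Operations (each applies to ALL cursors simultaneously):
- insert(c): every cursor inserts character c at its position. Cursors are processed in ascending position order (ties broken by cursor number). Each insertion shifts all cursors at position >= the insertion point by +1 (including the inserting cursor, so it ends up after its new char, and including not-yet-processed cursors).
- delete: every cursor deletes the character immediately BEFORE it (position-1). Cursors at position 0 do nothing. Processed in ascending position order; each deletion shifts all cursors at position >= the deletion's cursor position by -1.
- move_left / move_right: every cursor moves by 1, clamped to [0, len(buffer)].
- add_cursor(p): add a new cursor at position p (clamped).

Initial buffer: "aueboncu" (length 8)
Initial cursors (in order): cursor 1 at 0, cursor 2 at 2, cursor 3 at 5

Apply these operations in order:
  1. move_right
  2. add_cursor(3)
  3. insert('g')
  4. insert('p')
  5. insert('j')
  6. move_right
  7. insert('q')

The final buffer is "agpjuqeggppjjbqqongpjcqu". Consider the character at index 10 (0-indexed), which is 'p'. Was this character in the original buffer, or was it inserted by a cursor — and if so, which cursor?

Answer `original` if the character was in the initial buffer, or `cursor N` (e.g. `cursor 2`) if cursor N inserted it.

After op 1 (move_right): buffer="aueboncu" (len 8), cursors c1@1 c2@3 c3@6, authorship ........
After op 2 (add_cursor(3)): buffer="aueboncu" (len 8), cursors c1@1 c2@3 c4@3 c3@6, authorship ........
After op 3 (insert('g')): buffer="agueggbongcu" (len 12), cursors c1@2 c2@6 c4@6 c3@10, authorship .1..24...3..
After op 4 (insert('p')): buffer="agpueggppbongpcu" (len 16), cursors c1@3 c2@9 c4@9 c3@14, authorship .11..2424...33..
After op 5 (insert('j')): buffer="agpjueggppjjbongpjcu" (len 20), cursors c1@4 c2@12 c4@12 c3@18, authorship .111..242424...333..
After op 6 (move_right): buffer="agpjueggppjjbongpjcu" (len 20), cursors c1@5 c2@13 c4@13 c3@19, authorship .111..242424...333..
After op 7 (insert('q')): buffer="agpjuqeggppjjbqqongpjcqu" (len 24), cursors c1@6 c2@16 c4@16 c3@23, authorship .111.1.242424.24..333.3.
Authorship (.=original, N=cursor N): . 1 1 1 . 1 . 2 4 2 4 2 4 . 2 4 . . 3 3 3 . 3 .
Index 10: author = 4

Answer: cursor 4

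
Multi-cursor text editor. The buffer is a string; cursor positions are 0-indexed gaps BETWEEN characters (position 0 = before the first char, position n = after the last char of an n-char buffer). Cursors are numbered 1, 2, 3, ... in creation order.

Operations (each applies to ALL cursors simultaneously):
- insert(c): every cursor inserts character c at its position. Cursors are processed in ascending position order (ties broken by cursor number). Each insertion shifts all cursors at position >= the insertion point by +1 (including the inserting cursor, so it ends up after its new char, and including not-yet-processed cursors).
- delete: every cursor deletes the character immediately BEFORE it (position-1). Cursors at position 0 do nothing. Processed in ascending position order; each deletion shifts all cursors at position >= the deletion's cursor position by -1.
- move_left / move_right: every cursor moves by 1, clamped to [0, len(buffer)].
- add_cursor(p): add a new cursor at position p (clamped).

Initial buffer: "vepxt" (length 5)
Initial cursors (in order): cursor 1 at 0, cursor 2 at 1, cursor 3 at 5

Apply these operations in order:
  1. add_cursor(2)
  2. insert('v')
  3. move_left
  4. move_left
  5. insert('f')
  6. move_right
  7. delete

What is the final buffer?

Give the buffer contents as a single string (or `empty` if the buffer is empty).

Answer: ffvfvpxfv

Derivation:
After op 1 (add_cursor(2)): buffer="vepxt" (len 5), cursors c1@0 c2@1 c4@2 c3@5, authorship .....
After op 2 (insert('v')): buffer="vvvevpxtv" (len 9), cursors c1@1 c2@3 c4@5 c3@9, authorship 1.2.4...3
After op 3 (move_left): buffer="vvvevpxtv" (len 9), cursors c1@0 c2@2 c4@4 c3@8, authorship 1.2.4...3
After op 4 (move_left): buffer="vvvevpxtv" (len 9), cursors c1@0 c2@1 c4@3 c3@7, authorship 1.2.4...3
After op 5 (insert('f')): buffer="fvfvvfevpxftv" (len 13), cursors c1@1 c2@3 c4@6 c3@11, authorship 112.24.4..3.3
After op 6 (move_right): buffer="fvfvvfevpxftv" (len 13), cursors c1@2 c2@4 c4@7 c3@12, authorship 112.24.4..3.3
After op 7 (delete): buffer="ffvfvpxfv" (len 9), cursors c1@1 c2@2 c4@4 c3@8, authorship 12244..33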